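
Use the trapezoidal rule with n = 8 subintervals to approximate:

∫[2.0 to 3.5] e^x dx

f(x) = e^x
a = 2.0, b = 3.5, n = 8
h = (b - a)/n = 0.187500

Trapezoidal rule: (h/2)[f(x₀) + 2f(x₁) + 2f(x₂) + ... + f(xₙ)]

x_0 = 2.0000, f(x_0) = 7.389056, coefficient = 1
x_1 = 2.1875, f(x_1) = 8.912903, coefficient = 2
x_2 = 2.3750, f(x_2) = 10.751013, coefficient = 2
x_3 = 2.5625, f(x_3) = 12.968197, coefficient = 2
x_4 = 2.7500, f(x_4) = 15.642632, coefficient = 2
x_5 = 2.9375, f(x_5) = 18.868616, coefficient = 2
x_6 = 3.1250, f(x_6) = 22.759895, coefficient = 2
x_7 = 3.3125, f(x_7) = 27.453674, coefficient = 2
x_8 = 3.5000, f(x_8) = 33.115452, coefficient = 1

I ≈ (0.187500/2) × 275.218368 = 25.801722
Exact value: 25.726396
Error: 0.075326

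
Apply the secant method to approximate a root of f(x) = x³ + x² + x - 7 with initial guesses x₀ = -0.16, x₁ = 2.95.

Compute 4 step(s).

f(x) = x³ + x² + x - 7
x₀ = -0.16, x₁ = 2.95

Secant formula: x_{n+1} = x_n - f(x_n)(x_n - x_{n-1})/(f(x_n) - f(x_{n-1}))

Iteration 1:
  f(-0.160000) = -7.138496
  f(2.950000) = 30.324875
  x_2 = 2.950000 - 30.324875×(2.950000 - (-0.160000))/(30.324875 - (-7.138496))
       = 0.432598
Iteration 2:
  f(2.950000) = 30.324875
  f(0.432598) = -6.299304
  x_3 = 0.432598 - (-6.299304)×(0.432598 - 2.950000)/(-6.299304 - 30.324875)
       = 0.865587
Iteration 3:
  f(0.432598) = -6.299304
  f(0.865587) = -4.736637
  x_4 = 0.865587 - (-4.736637)×(0.865587 - 0.432598)/(-4.736637 - (-6.299304))
       = 2.178032
Iteration 4:
  f(0.865587) = -4.736637
  f(2.178032) = 10.254046
  x_5 = 2.178032 - 10.254046×(2.178032 - 0.865587)/(10.254046 - (-4.736637))
       = 1.280283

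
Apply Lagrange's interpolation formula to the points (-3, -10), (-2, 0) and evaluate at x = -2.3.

Lagrange interpolation formula:
P(x) = Σ yᵢ × Lᵢ(x)
where Lᵢ(x) = Π_{j≠i} (x - xⱼ)/(xᵢ - xⱼ)

L_0(-2.3) = (-2.3 - (-2))/(-3 - (-2)) = 0.300000
L_1(-2.3) = (-2.3 - (-3))/(-2 - (-3)) = 0.700000

P(-2.3) = (-10)×L_0(-2.3) + 0×L_1(-2.3)
P(-2.3) = -3.000000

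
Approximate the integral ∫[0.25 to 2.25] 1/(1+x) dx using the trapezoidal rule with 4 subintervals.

f(x) = 1/(1+x)
a = 0.25, b = 2.25, n = 4
h = (b - a)/n = 0.500000

Trapezoidal rule: (h/2)[f(x₀) + 2f(x₁) + 2f(x₂) + ... + f(xₙ)]

x_0 = 0.2500, f(x_0) = 0.800000, coefficient = 1
x_1 = 0.7500, f(x_1) = 0.571429, coefficient = 2
x_2 = 1.2500, f(x_2) = 0.444444, coefficient = 2
x_3 = 1.7500, f(x_3) = 0.363636, coefficient = 2
x_4 = 2.2500, f(x_4) = 0.307692, coefficient = 1

I ≈ (0.500000/2) × 3.866711 = 0.966678
Exact value: 0.955511
Error: 0.011166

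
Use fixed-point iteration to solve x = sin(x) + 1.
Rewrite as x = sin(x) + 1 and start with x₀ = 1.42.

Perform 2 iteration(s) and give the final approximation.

Equation: x = sin(x) + 1
Fixed-point form: x = sin(x) + 1
x₀ = 1.42

x_1 = g(1.420000) = 1.988652
x_2 = g(1.988652) = 1.913961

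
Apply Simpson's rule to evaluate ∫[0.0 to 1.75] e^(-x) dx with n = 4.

f(x) = e^(-x)
a = 0.0, b = 1.75, n = 4
h = (b - a)/n = 0.437500

Simpson's rule: (h/3)[f(x₀) + 4f(x₁) + 2f(x₂) + ... + f(xₙ)]

x_0 = 0.0000, f(x_0) = 1.000000, coefficient = 1
x_1 = 0.4375, f(x_1) = 0.645649, coefficient = 4
x_2 = 0.8750, f(x_2) = 0.416862, coefficient = 2
x_3 = 1.3125, f(x_3) = 0.269146, coefficient = 4
x_4 = 1.7500, f(x_4) = 0.173774, coefficient = 1

I ≈ (0.437500/3) × 5.666677 = 0.826390
Exact value: 0.826226
Error: 0.000164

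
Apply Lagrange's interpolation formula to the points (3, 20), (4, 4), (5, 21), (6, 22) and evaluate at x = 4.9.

Lagrange interpolation formula:
P(x) = Σ yᵢ × Lᵢ(x)
where Lᵢ(x) = Π_{j≠i} (x - xⱼ)/(xᵢ - xⱼ)

L_0(4.9) = (4.9 - 4)/(3 - 4) × (4.9 - 5)/(3 - 5) × (4.9 - 6)/(3 - 6) = -0.016500
L_1(4.9) = (4.9 - 3)/(4 - 3) × (4.9 - 5)/(4 - 5) × (4.9 - 6)/(4 - 6) = 0.104500
L_2(4.9) = (4.9 - 3)/(5 - 3) × (4.9 - 4)/(5 - 4) × (4.9 - 6)/(5 - 6) = 0.940500
L_3(4.9) = (4.9 - 3)/(6 - 3) × (4.9 - 4)/(6 - 4) × (4.9 - 5)/(6 - 5) = -0.028500

P(4.9) = 20×L_0(4.9) + 4×L_1(4.9) + 21×L_2(4.9) + 22×L_3(4.9)
P(4.9) = 19.211500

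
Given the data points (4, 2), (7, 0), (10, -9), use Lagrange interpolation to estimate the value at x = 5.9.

Lagrange interpolation formula:
P(x) = Σ yᵢ × Lᵢ(x)
where Lᵢ(x) = Π_{j≠i} (x - xⱼ)/(xᵢ - xⱼ)

L_0(5.9) = (5.9 - 7)/(4 - 7) × (5.9 - 10)/(4 - 10) = 0.250556
L_1(5.9) = (5.9 - 4)/(7 - 4) × (5.9 - 10)/(7 - 10) = 0.865556
L_2(5.9) = (5.9 - 4)/(10 - 4) × (5.9 - 7)/(10 - 7) = -0.116111

P(5.9) = 2×L_0(5.9) + 0×L_1(5.9) + (-9)×L_2(5.9)
P(5.9) = 1.546111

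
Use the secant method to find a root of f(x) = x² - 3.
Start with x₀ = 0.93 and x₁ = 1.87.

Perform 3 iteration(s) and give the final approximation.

f(x) = x² - 3
x₀ = 0.93, x₁ = 1.87

Secant formula: x_{n+1} = x_n - f(x_n)(x_n - x_{n-1})/(f(x_n) - f(x_{n-1}))

Iteration 1:
  f(0.930000) = -2.135100
  f(1.870000) = 0.496900
  x_2 = 1.870000 - 0.496900×(1.870000 - 0.930000)/(0.496900 - (-2.135100))
       = 1.692536
Iteration 2:
  f(1.870000) = 0.496900
  f(1.692536) = -0.135323
  x_3 = 1.692536 - (-0.135323)×(1.692536 - 1.870000)/(-0.135323 - 0.496900)
       = 1.730521
Iteration 3:
  f(1.692536) = -0.135323
  f(1.730521) = -0.005298
  x_4 = 1.730521 - (-0.005298)×(1.730521 - 1.692536)/(-0.005298 - (-0.135323))
       = 1.732068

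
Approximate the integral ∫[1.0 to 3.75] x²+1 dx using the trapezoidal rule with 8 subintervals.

f(x) = x²+1
a = 1.0, b = 3.75, n = 8
h = (b - a)/n = 0.343750

Trapezoidal rule: (h/2)[f(x₀) + 2f(x₁) + 2f(x₂) + ... + f(xₙ)]

x_0 = 1.0000, f(x_0) = 2.000000, coefficient = 1
x_1 = 1.3438, f(x_1) = 2.805664, coefficient = 2
x_2 = 1.6875, f(x_2) = 3.847656, coefficient = 2
x_3 = 2.0312, f(x_3) = 5.125977, coefficient = 2
x_4 = 2.3750, f(x_4) = 6.640625, coefficient = 2
x_5 = 2.7188, f(x_5) = 8.391602, coefficient = 2
x_6 = 3.0625, f(x_6) = 10.378906, coefficient = 2
x_7 = 3.4062, f(x_7) = 12.602539, coefficient = 2
x_8 = 3.7500, f(x_8) = 15.062500, coefficient = 1

I ≈ (0.343750/2) × 116.648438 = 20.048950
Exact value: 19.994792
Error: 0.054159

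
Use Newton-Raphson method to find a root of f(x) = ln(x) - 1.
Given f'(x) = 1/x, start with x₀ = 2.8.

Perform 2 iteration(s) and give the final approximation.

f(x) = ln(x) - 1
f'(x) = 1/x
x₀ = 2.8

Newton-Raphson formula: x_{n+1} = x_n - f(x_n)/f'(x_n)

Iteration 1:
  f(2.800000) = 0.029619
  f'(2.800000) = 0.357143
  x_1 = 2.800000 - 0.029619/0.357143 = 2.717066
Iteration 2:
  f(2.717066) = -0.000448
  f'(2.717066) = 0.368044
  x_2 = 2.717066 - (-0.000448)/0.368044 = 2.718282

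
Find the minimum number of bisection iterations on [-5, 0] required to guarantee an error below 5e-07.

We need (b-a)/2^n ≤ 5e-07
(0 - (-5))/2^n ≤ 5e-07
5/2^n ≤ 5e-07
2^n ≥ 10000000
n ≥ log₂(10000000) = 23.25
n ≥ 24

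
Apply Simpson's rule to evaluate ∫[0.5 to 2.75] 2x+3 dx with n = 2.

f(x) = 2x+3
a = 0.5, b = 2.75, n = 2
h = (b - a)/n = 1.125000

Simpson's rule: (h/3)[f(x₀) + 4f(x₁) + 2f(x₂) + ... + f(xₙ)]

x_0 = 0.5000, f(x_0) = 4.000000, coefficient = 1
x_1 = 1.6250, f(x_1) = 6.250000, coefficient = 4
x_2 = 2.7500, f(x_2) = 8.500000, coefficient = 1

I ≈ (1.125000/3) × 37.500000 = 14.062500
Exact value: 14.062500
Error: 0.000000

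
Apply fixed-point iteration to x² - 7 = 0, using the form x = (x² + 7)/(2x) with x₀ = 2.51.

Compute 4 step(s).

Equation: x² - 7 = 0
Fixed-point form: x = (x² + 7)/(2x)
x₀ = 2.51

x_1 = g(2.510000) = 2.649422
x_2 = g(2.649422) = 2.645754
x_3 = g(2.645754) = 2.645751
x_4 = g(2.645751) = 2.645751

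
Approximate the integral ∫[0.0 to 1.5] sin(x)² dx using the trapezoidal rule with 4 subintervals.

f(x) = sin(x)²
a = 0.0, b = 1.5, n = 4
h = (b - a)/n = 0.375000

Trapezoidal rule: (h/2)[f(x₀) + 2f(x₁) + 2f(x₂) + ... + f(xₙ)]

x_0 = 0.0000, f(x_0) = 0.000000, coefficient = 1
x_1 = 0.3750, f(x_1) = 0.134156, coefficient = 2
x_2 = 0.7500, f(x_2) = 0.464631, coefficient = 2
x_3 = 1.1250, f(x_3) = 0.814087, coefficient = 2
x_4 = 1.5000, f(x_4) = 0.994996, coefficient = 1

I ≈ (0.375000/2) × 3.820744 = 0.716389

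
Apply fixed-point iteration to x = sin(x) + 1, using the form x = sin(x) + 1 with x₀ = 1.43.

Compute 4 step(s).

Equation: x = sin(x) + 1
Fixed-point form: x = sin(x) + 1
x₀ = 1.43

x_1 = g(1.430000) = 1.990105
x_2 = g(1.990105) = 1.913371
x_3 = g(1.913371) = 1.941893
x_4 = g(1.941893) = 1.931930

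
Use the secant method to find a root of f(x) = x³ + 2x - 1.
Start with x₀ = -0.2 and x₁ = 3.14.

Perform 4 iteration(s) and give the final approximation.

f(x) = x³ + 2x - 1
x₀ = -0.2, x₁ = 3.14

Secant formula: x_{n+1} = x_n - f(x_n)(x_n - x_{n-1})/(f(x_n) - f(x_{n-1}))

Iteration 1:
  f(-0.200000) = -1.408000
  f(3.140000) = 36.239144
  x_2 = 3.140000 - 36.239144×(3.140000 - (-0.200000))/(36.239144 - (-1.408000))
       = -0.075084
Iteration 2:
  f(3.140000) = 36.239144
  f(-0.075084) = -1.150592
  x_3 = -0.075084 - (-1.150592)×(-0.075084 - 3.140000)/(-1.150592 - 36.239144)
       = 0.023853
Iteration 3:
  f(-0.075084) = -1.150592
  f(0.023853) = -0.952280
  x_4 = 0.023853 - (-0.952280)×(0.023853 - (-0.075084))/(-0.952280 - (-1.150592))
       = 0.498944
Iteration 4:
  f(0.023853) = -0.952280
  f(0.498944) = 0.122099
  x_5 = 0.498944 - 0.122099×(0.498944 - 0.023853)/(0.122099 - (-0.952280))
       = 0.444952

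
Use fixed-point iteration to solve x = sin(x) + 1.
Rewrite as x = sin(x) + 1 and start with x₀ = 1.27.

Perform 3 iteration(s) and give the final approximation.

Equation: x = sin(x) + 1
Fixed-point form: x = sin(x) + 1
x₀ = 1.27

x_1 = g(1.270000) = 1.955101
x_2 = g(1.955101) = 1.927059
x_3 = g(1.927059) = 1.937207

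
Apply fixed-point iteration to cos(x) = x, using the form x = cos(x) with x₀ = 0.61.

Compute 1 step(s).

Equation: cos(x) = x
Fixed-point form: x = cos(x)
x₀ = 0.61

x_1 = g(0.610000) = 0.819648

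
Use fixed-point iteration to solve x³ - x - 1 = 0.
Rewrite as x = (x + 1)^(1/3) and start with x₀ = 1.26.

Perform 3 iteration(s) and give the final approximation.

Equation: x³ - x - 1 = 0
Fixed-point form: x = (x + 1)^(1/3)
x₀ = 1.26

x_1 = g(1.260000) = 1.312309
x_2 = g(1.312309) = 1.322357
x_3 = g(1.322357) = 1.324269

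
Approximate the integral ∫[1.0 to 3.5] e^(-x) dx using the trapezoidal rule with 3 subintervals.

f(x) = e^(-x)
a = 1.0, b = 3.5, n = 3
h = (b - a)/n = 0.833333

Trapezoidal rule: (h/2)[f(x₀) + 2f(x₁) + 2f(x₂) + ... + f(xₙ)]

x_0 = 1.0000, f(x_0) = 0.367879, coefficient = 1
x_1 = 1.8333, f(x_1) = 0.159880, coefficient = 2
x_2 = 2.6667, f(x_2) = 0.069483, coefficient = 2
x_3 = 3.5000, f(x_3) = 0.030197, coefficient = 1

I ≈ (0.833333/2) × 0.856803 = 0.357001
Exact value: 0.337682
Error: 0.019319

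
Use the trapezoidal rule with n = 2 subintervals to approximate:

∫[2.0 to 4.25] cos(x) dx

f(x) = cos(x)
a = 2.0, b = 4.25, n = 2
h = (b - a)/n = 1.125000

Trapezoidal rule: (h/2)[f(x₀) + 2f(x₁) + 2f(x₂) + ... + f(xₙ)]

x_0 = 2.0000, f(x_0) = -0.416147, coefficient = 1
x_1 = 3.1250, f(x_1) = -0.999862, coefficient = 2
x_2 = 4.2500, f(x_2) = -0.446087, coefficient = 1

I ≈ (1.125000/2) × -2.861959 = -1.609852
Exact value: -1.804287
Error: 0.194435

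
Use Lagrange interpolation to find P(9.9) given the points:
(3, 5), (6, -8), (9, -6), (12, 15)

Lagrange interpolation formula:
P(x) = Σ yᵢ × Lᵢ(x)
where Lᵢ(x) = Π_{j≠i} (x - xⱼ)/(xᵢ - xⱼ)

L_0(9.9) = (9.9 - 6)/(3 - 6) × (9.9 - 9)/(3 - 9) × (9.9 - 12)/(3 - 12) = 0.045500
L_1(9.9) = (9.9 - 3)/(6 - 3) × (9.9 - 9)/(6 - 9) × (9.9 - 12)/(6 - 12) = -0.241500
L_2(9.9) = (9.9 - 3)/(9 - 3) × (9.9 - 6)/(9 - 6) × (9.9 - 12)/(9 - 12) = 1.046500
L_3(9.9) = (9.9 - 3)/(12 - 3) × (9.9 - 6)/(12 - 6) × (9.9 - 9)/(12 - 9) = 0.149500

P(9.9) = 5×L_0(9.9) + (-8)×L_1(9.9) + (-6)×L_2(9.9) + 15×L_3(9.9)
P(9.9) = -1.877000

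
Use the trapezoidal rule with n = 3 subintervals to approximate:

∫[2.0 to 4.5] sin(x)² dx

f(x) = sin(x)²
a = 2.0, b = 4.5, n = 3
h = (b - a)/n = 0.833333

Trapezoidal rule: (h/2)[f(x₀) + 2f(x₁) + 2f(x₂) + ... + f(xₙ)]

x_0 = 2.0000, f(x_0) = 0.826822, coefficient = 1
x_1 = 2.8333, f(x_1) = 0.092052, coefficient = 2
x_2 = 3.6667, f(x_2) = 0.251279, coefficient = 2
x_3 = 4.5000, f(x_3) = 0.955565, coefficient = 1

I ≈ (0.833333/2) × 2.469048 = 1.028770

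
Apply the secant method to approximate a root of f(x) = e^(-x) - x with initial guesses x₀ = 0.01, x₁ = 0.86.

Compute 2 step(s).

f(x) = e^(-x) - x
x₀ = 0.01, x₁ = 0.86

Secant formula: x_{n+1} = x_n - f(x_n)(x_n - x_{n-1})/(f(x_n) - f(x_{n-1}))

Iteration 1:
  f(0.010000) = 0.980050
  f(0.860000) = -0.436838
  x_2 = 0.860000 - (-0.436838)×(0.860000 - 0.010000)/(-0.436838 - 0.980050)
       = 0.597938
Iteration 2:
  f(0.860000) = -0.436838
  f(0.597938) = -0.047994
  x_3 = 0.597938 - (-0.047994)×(0.597938 - 0.860000)/(-0.047994 - (-0.436838))
       = 0.565593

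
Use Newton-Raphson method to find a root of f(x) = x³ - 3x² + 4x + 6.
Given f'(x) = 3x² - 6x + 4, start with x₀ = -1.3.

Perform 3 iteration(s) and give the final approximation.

f(x) = x³ - 3x² + 4x + 6
f'(x) = 3x² - 6x + 4
x₀ = -1.3

Newton-Raphson formula: x_{n+1} = x_n - f(x_n)/f'(x_n)

Iteration 1:
  f(-1.300000) = -6.467000
  f'(-1.300000) = 16.870000
  x_1 = -1.300000 - (-6.467000)/16.870000 = -0.916657
Iteration 2:
  f(-0.916657) = -0.957636
  f'(-0.916657) = 12.020720
  x_2 = -0.916657 - (-0.957636)/12.020720 = -0.836991
Iteration 3:
  f(-0.836991) = -0.035987
  f'(-0.836991) = 11.123612
  x_3 = -0.836991 - (-0.035987)/11.123612 = -0.833756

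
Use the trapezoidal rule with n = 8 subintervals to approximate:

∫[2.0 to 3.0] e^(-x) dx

f(x) = e^(-x)
a = 2.0, b = 3.0, n = 8
h = (b - a)/n = 0.125000

Trapezoidal rule: (h/2)[f(x₀) + 2f(x₁) + 2f(x₂) + ... + f(xₙ)]

x_0 = 2.0000, f(x_0) = 0.135335, coefficient = 1
x_1 = 2.1250, f(x_1) = 0.119433, coefficient = 2
x_2 = 2.2500, f(x_2) = 0.105399, coefficient = 2
x_3 = 2.3750, f(x_3) = 0.093014, coefficient = 2
x_4 = 2.5000, f(x_4) = 0.082085, coefficient = 2
x_5 = 2.6250, f(x_5) = 0.072440, coefficient = 2
x_6 = 2.7500, f(x_6) = 0.063928, coefficient = 2
x_7 = 2.8750, f(x_7) = 0.056416, coefficient = 2
x_8 = 3.0000, f(x_8) = 0.049787, coefficient = 1

I ≈ (0.125000/2) × 1.370553 = 0.085660
Exact value: 0.085548
Error: 0.000111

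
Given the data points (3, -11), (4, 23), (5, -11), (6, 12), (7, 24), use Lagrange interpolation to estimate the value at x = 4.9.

Lagrange interpolation formula:
P(x) = Σ yᵢ × Lᵢ(x)
where Lᵢ(x) = Π_{j≠i} (x - xⱼ)/(xᵢ - xⱼ)

L_0(4.9) = (4.9 - 4)/(3 - 4) × (4.9 - 5)/(3 - 5) × (4.9 - 6)/(3 - 6) × (4.9 - 7)/(3 - 7) = -0.008662
L_1(4.9) = (4.9 - 3)/(4 - 3) × (4.9 - 5)/(4 - 5) × (4.9 - 6)/(4 - 6) × (4.9 - 7)/(4 - 7) = 0.073150
L_2(4.9) = (4.9 - 3)/(5 - 3) × (4.9 - 4)/(5 - 4) × (4.9 - 6)/(5 - 6) × (4.9 - 7)/(5 - 7) = 0.987525
L_3(4.9) = (4.9 - 3)/(6 - 3) × (4.9 - 4)/(6 - 4) × (4.9 - 5)/(6 - 5) × (4.9 - 7)/(6 - 7) = -0.059850
L_4(4.9) = (4.9 - 3)/(7 - 3) × (4.9 - 4)/(7 - 4) × (4.9 - 5)/(7 - 5) × (4.9 - 6)/(7 - 6) = 0.007837

P(4.9) = (-11)×L_0(4.9) + 23×L_1(4.9) + (-11)×L_2(4.9) + 12×L_3(4.9) + 24×L_4(4.9)
P(4.9) = -9.615138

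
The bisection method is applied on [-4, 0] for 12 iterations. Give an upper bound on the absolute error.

Bisection error bound: |error| ≤ (b-a)/2^n
|error| ≤ (0 - (-4))/2^12 = 4/2^12
|error| ≤ 0.0009765625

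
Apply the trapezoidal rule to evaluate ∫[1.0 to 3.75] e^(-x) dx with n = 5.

f(x) = e^(-x)
a = 1.0, b = 3.75, n = 5
h = (b - a)/n = 0.550000

Trapezoidal rule: (h/2)[f(x₀) + 2f(x₁) + 2f(x₂) + ... + f(xₙ)]

x_0 = 1.0000, f(x_0) = 0.367879, coefficient = 1
x_1 = 1.5500, f(x_1) = 0.212248, coefficient = 2
x_2 = 2.1000, f(x_2) = 0.122456, coefficient = 2
x_3 = 2.6500, f(x_3) = 0.070651, coefficient = 2
x_4 = 3.2000, f(x_4) = 0.040762, coefficient = 2
x_5 = 3.7500, f(x_5) = 0.023518, coefficient = 1

I ≈ (0.550000/2) × 1.283633 = 0.352999
Exact value: 0.344362
Error: 0.008637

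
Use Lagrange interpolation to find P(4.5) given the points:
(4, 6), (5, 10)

Lagrange interpolation formula:
P(x) = Σ yᵢ × Lᵢ(x)
where Lᵢ(x) = Π_{j≠i} (x - xⱼ)/(xᵢ - xⱼ)

L_0(4.5) = (4.5 - 5)/(4 - 5) = 0.500000
L_1(4.5) = (4.5 - 4)/(5 - 4) = 0.500000

P(4.5) = 6×L_0(4.5) + 10×L_1(4.5)
P(4.5) = 8.000000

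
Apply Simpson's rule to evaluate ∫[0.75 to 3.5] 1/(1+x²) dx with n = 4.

f(x) = 1/(1+x²)
a = 0.75, b = 3.5, n = 4
h = (b - a)/n = 0.687500

Simpson's rule: (h/3)[f(x₀) + 4f(x₁) + 2f(x₂) + ... + f(xₙ)]

x_0 = 0.7500, f(x_0) = 0.640000, coefficient = 1
x_1 = 1.4375, f(x_1) = 0.326115, coefficient = 4
x_2 = 2.1250, f(x_2) = 0.181303, coefficient = 2
x_3 = 2.8125, f(x_3) = 0.112231, coefficient = 4
x_4 = 3.5000, f(x_4) = 0.075472, coefficient = 1

I ≈ (0.687500/3) × 2.831462 = 0.648877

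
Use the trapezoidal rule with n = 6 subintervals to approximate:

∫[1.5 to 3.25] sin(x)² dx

f(x) = sin(x)²
a = 1.5, b = 3.25, n = 6
h = (b - a)/n = 0.291667

Trapezoidal rule: (h/2)[f(x₀) + 2f(x₁) + 2f(x₂) + ... + f(xₙ)]

x_0 = 1.5000, f(x_0) = 0.994996, coefficient = 1
x_1 = 1.7917, f(x_1) = 0.952004, coefficient = 2
x_2 = 2.0833, f(x_2) = 0.759518, coefficient = 2
x_3 = 2.3750, f(x_3) = 0.481199, coefficient = 2
x_4 = 2.6667, f(x_4) = 0.209098, coefficient = 2
x_5 = 2.9583, f(x_5) = 0.033210, coefficient = 2
x_6 = 3.2500, f(x_6) = 0.011706, coefficient = 1

I ≈ (0.291667/2) × 5.876761 = 0.857028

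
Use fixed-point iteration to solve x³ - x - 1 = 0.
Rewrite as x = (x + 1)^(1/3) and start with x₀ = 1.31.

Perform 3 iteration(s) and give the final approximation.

Equation: x³ - x - 1 = 0
Fixed-point form: x = (x + 1)^(1/3)
x₀ = 1.31

x_1 = g(1.310000) = 1.321916
x_2 = g(1.321916) = 1.324186
x_3 = g(1.324186) = 1.324617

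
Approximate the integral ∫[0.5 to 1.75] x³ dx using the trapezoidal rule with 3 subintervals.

f(x) = x³
a = 0.5, b = 1.75, n = 3
h = (b - a)/n = 0.416667

Trapezoidal rule: (h/2)[f(x₀) + 2f(x₁) + 2f(x₂) + ... + f(xₙ)]

x_0 = 0.5000, f(x_0) = 0.125000, coefficient = 1
x_1 = 0.9167, f(x_1) = 0.770255, coefficient = 2
x_2 = 1.3333, f(x_2) = 2.370370, coefficient = 2
x_3 = 1.7500, f(x_3) = 5.359375, coefficient = 1

I ≈ (0.416667/2) × 11.765625 = 2.451172
Exact value: 2.329102
Error: 0.122070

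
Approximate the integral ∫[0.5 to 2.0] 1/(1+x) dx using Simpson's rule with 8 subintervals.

f(x) = 1/(1+x)
a = 0.5, b = 2.0, n = 8
h = (b - a)/n = 0.187500

Simpson's rule: (h/3)[f(x₀) + 4f(x₁) + 2f(x₂) + ... + f(xₙ)]

x_0 = 0.5000, f(x_0) = 0.666667, coefficient = 1
x_1 = 0.6875, f(x_1) = 0.592593, coefficient = 4
x_2 = 0.8750, f(x_2) = 0.533333, coefficient = 2
x_3 = 1.0625, f(x_3) = 0.484848, coefficient = 4
x_4 = 1.2500, f(x_4) = 0.444444, coefficient = 2
x_5 = 1.4375, f(x_5) = 0.410256, coefficient = 4
x_6 = 1.6250, f(x_6) = 0.380952, coefficient = 2
x_7 = 1.8125, f(x_7) = 0.355556, coefficient = 4
x_8 = 2.0000, f(x_8) = 0.333333, coefficient = 1

I ≈ (0.187500/3) × 11.090472 = 0.693155
Exact value: 0.693147
Error: 0.000007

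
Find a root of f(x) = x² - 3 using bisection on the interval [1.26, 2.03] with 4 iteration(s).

f(x) = x² - 3
Initial interval: [1.26, 2.03]

Iteration 1:
  c_1 = (1.260000 + 2.030000)/2 = 1.645000
  f(c_1) = f(1.645000) = -0.293975
  f(a) × f(c) ≥ 0, new interval: [1.645000, 2.030000]
Iteration 2:
  c_2 = (1.645000 + 2.030000)/2 = 1.837500
  f(c_2) = f(1.837500) = 0.376406
  f(a) × f(c) < 0, new interval: [1.645000, 1.837500]
Iteration 3:
  c_3 = (1.645000 + 1.837500)/2 = 1.741250
  f(c_3) = f(1.741250) = 0.031952
  f(a) × f(c) < 0, new interval: [1.645000, 1.741250]
Iteration 4:
  c_4 = (1.645000 + 1.741250)/2 = 1.693125
  f(c_4) = f(1.693125) = -0.133328
  f(a) × f(c) ≥ 0, new interval: [1.693125, 1.741250]

After 4 iteration(s), the approximation is c_4 = 1.693125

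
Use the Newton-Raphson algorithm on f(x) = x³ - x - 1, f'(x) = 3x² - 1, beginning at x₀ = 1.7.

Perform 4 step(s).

f(x) = x³ - x - 1
f'(x) = 3x² - 1
x₀ = 1.7

Newton-Raphson formula: x_{n+1} = x_n - f(x_n)/f'(x_n)

Iteration 1:
  f(1.700000) = 2.213000
  f'(1.700000) = 7.670000
  x_1 = 1.700000 - 2.213000/7.670000 = 1.411473
Iteration 2:
  f(1.411473) = 0.400544
  f'(1.411473) = 4.976770
  x_2 = 1.411473 - 0.400544/4.976770 = 1.330991
Iteration 3:
  f(1.330991) = 0.026907
  f'(1.330991) = 4.314608
  x_3 = 1.330991 - 0.026907/4.314608 = 1.324754
Iteration 4:
  f(1.324754) = 0.000155
  f'(1.324754) = 4.264922
  x_4 = 1.324754 - 0.000155/4.264922 = 1.324718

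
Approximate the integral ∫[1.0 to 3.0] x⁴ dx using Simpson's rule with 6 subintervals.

f(x) = x⁴
a = 1.0, b = 3.0, n = 6
h = (b - a)/n = 0.333333

Simpson's rule: (h/3)[f(x₀) + 4f(x₁) + 2f(x₂) + ... + f(xₙ)]

x_0 = 1.0000, f(x_0) = 1.000000, coefficient = 1
x_1 = 1.3333, f(x_1) = 3.160494, coefficient = 4
x_2 = 1.6667, f(x_2) = 7.716049, coefficient = 2
x_3 = 2.0000, f(x_3) = 16.000000, coefficient = 4
x_4 = 2.3333, f(x_4) = 29.641975, coefficient = 2
x_5 = 2.6667, f(x_5) = 50.567901, coefficient = 4
x_6 = 3.0000, f(x_6) = 81.000000, coefficient = 1

I ≈ (0.333333/3) × 435.629630 = 48.403292
Exact value: 48.400000
Error: 0.003292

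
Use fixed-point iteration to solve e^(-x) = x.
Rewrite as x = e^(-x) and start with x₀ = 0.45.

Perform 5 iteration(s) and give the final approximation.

Equation: e^(-x) = x
Fixed-point form: x = e^(-x)
x₀ = 0.45

x_1 = g(0.450000) = 0.637628
x_2 = g(0.637628) = 0.528545
x_3 = g(0.528545) = 0.589462
x_4 = g(0.589462) = 0.554625
x_5 = g(0.554625) = 0.574287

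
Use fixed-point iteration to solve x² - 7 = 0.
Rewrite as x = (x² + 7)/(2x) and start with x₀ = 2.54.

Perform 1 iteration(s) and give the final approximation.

Equation: x² - 7 = 0
Fixed-point form: x = (x² + 7)/(2x)
x₀ = 2.54

x_1 = g(2.540000) = 2.647953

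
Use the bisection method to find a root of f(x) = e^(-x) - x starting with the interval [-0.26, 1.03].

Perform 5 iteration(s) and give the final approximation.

f(x) = e^(-x) - x
Initial interval: [-0.26, 1.03]

Iteration 1:
  c_1 = (-0.260000 + 1.030000)/2 = 0.385000
  f(c_1) = f(0.385000) = 0.295451
  f(a) × f(c) ≥ 0, new interval: [0.385000, 1.030000]
Iteration 2:
  c_2 = (0.385000 + 1.030000)/2 = 0.707500
  f(c_2) = f(0.707500) = -0.214625
  f(a) × f(c) < 0, new interval: [0.385000, 0.707500]
Iteration 3:
  c_3 = (0.385000 + 0.707500)/2 = 0.546250
  f(c_3) = f(0.546250) = 0.032867
  f(a) × f(c) ≥ 0, new interval: [0.546250, 0.707500]
Iteration 4:
  c_4 = (0.546250 + 0.707500)/2 = 0.626875
  f(c_4) = f(0.626875) = -0.092616
  f(a) × f(c) < 0, new interval: [0.546250, 0.626875]
Iteration 5:
  c_5 = (0.546250 + 0.626875)/2 = 0.586563
  f(c_5) = f(0.586563) = -0.030326
  f(a) × f(c) < 0, new interval: [0.546250, 0.586563]

After 5 iteration(s), the approximation is c_5 = 0.586563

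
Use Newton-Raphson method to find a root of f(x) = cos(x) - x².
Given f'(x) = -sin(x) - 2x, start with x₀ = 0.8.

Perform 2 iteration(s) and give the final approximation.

f(x) = cos(x) - x²
f'(x) = -sin(x) - 2x
x₀ = 0.8

Newton-Raphson formula: x_{n+1} = x_n - f(x_n)/f'(x_n)

Iteration 1:
  f(0.800000) = 0.056707
  f'(0.800000) = -2.317356
  x_1 = 0.800000 - 0.056707/(-2.317356) = 0.824470
Iteration 2:
  f(0.824470) = -0.000806
  f'(0.824470) = -2.383129
  x_2 = 0.824470 - (-0.000806)/(-2.383129) = 0.824132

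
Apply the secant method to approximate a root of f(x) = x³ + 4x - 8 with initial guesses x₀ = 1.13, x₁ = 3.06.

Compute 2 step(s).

f(x) = x³ + 4x - 8
x₀ = 1.13, x₁ = 3.06

Secant formula: x_{n+1} = x_n - f(x_n)(x_n - x_{n-1})/(f(x_n) - f(x_{n-1}))

Iteration 1:
  f(1.130000) = -2.037103
  f(3.060000) = 32.892616
  x_2 = 3.060000 - 32.892616×(3.060000 - 1.130000)/(32.892616 - (-2.037103))
       = 1.242558
Iteration 2:
  f(3.060000) = 32.892616
  f(1.242558) = -1.111323
  x_3 = 1.242558 - (-1.111323)×(1.242558 - 3.060000)/(-1.111323 - 32.892616)
       = 1.301956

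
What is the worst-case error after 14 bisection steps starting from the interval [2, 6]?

Bisection error bound: |error| ≤ (b-a)/2^n
|error| ≤ (6 - 2)/2^14 = 4/2^14
|error| ≤ 0.0002441406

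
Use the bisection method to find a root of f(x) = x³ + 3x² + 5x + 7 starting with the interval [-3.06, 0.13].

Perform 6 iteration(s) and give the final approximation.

f(x) = x³ + 3x² + 5x + 7
Initial interval: [-3.06, 0.13]

Iteration 1:
  c_1 = (-3.060000 + 0.130000)/2 = -1.465000
  f(c_1) = f(-1.465000) = 2.969455
  f(a) × f(c) < 0, new interval: [-3.060000, -1.465000]
Iteration 2:
  c_2 = (-3.060000 + (-1.465000))/2 = -2.262500
  f(c_2) = f(-2.262500) = -0.537307
  f(a) × f(c) ≥ 0, new interval: [-2.262500, -1.465000]
Iteration 3:
  c_3 = (-2.262500 + (-1.465000))/2 = -1.863750
  f(c_3) = f(-1.863750) = 1.628087
  f(a) × f(c) < 0, new interval: [-2.262500, -1.863750]
Iteration 4:
  c_4 = (-2.262500 + (-1.863750))/2 = -2.063125
  f(c_4) = f(-2.063125) = 0.672169
  f(a) × f(c) < 0, new interval: [-2.262500, -2.063125]
Iteration 5:
  c_5 = (-2.262500 + (-2.063125))/2 = -2.162813
  f(c_5) = f(-2.162813) = 0.102098
  f(a) × f(c) < 0, new interval: [-2.262500, -2.162813]
Iteration 6:
  c_6 = (-2.262500 + (-2.162813))/2 = -2.212656
  f(c_6) = f(-2.212656) = -0.208566
  f(a) × f(c) ≥ 0, new interval: [-2.212656, -2.162813]

After 6 iteration(s), the approximation is c_6 = -2.212656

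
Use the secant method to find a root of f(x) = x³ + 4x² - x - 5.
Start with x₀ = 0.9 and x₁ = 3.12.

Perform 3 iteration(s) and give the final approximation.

f(x) = x³ + 4x² - x - 5
x₀ = 0.9, x₁ = 3.12

Secant formula: x_{n+1} = x_n - f(x_n)(x_n - x_{n-1})/(f(x_n) - f(x_{n-1}))

Iteration 1:
  f(0.900000) = -1.931000
  f(3.120000) = 61.188928
  x_2 = 3.120000 - 61.188928×(3.120000 - 0.900000)/(61.188928 - (-1.931000))
       = 0.967915
Iteration 2:
  f(3.120000) = 61.188928
  f(0.967915) = -1.313672
  x_3 = 0.967915 - (-1.313672)×(0.967915 - 3.120000)/(-1.313672 - 61.188928)
       = 1.013148
Iteration 3:
  f(0.967915) = -1.313672
  f(1.013148) = -0.867310
  x_4 = 1.013148 - (-0.867310)×(1.013148 - 0.967915)/(-0.867310 - (-1.313672))
       = 1.101037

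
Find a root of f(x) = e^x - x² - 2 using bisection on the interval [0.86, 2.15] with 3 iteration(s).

f(x) = e^x - x² - 2
Initial interval: [0.86, 2.15]

Iteration 1:
  c_1 = (0.860000 + 2.150000)/2 = 1.505000
  f(c_1) = f(1.505000) = 0.239129
  f(a) × f(c) < 0, new interval: [0.860000, 1.505000]
Iteration 2:
  c_2 = (0.860000 + 1.505000)/2 = 1.182500
  f(c_2) = f(1.182500) = -0.135786
  f(a) × f(c) ≥ 0, new interval: [1.182500, 1.505000]
Iteration 3:
  c_3 = (1.182500 + 1.505000)/2 = 1.343750
  f(c_3) = f(1.343750) = 0.027728
  f(a) × f(c) < 0, new interval: [1.182500, 1.343750]

After 3 iteration(s), the approximation is c_3 = 1.343750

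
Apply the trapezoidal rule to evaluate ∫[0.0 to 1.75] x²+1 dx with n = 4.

f(x) = x²+1
a = 0.0, b = 1.75, n = 4
h = (b - a)/n = 0.437500

Trapezoidal rule: (h/2)[f(x₀) + 2f(x₁) + 2f(x₂) + ... + f(xₙ)]

x_0 = 0.0000, f(x_0) = 1.000000, coefficient = 1
x_1 = 0.4375, f(x_1) = 1.191406, coefficient = 2
x_2 = 0.8750, f(x_2) = 1.765625, coefficient = 2
x_3 = 1.3125, f(x_3) = 2.722656, coefficient = 2
x_4 = 1.7500, f(x_4) = 4.062500, coefficient = 1

I ≈ (0.437500/2) × 16.421875 = 3.592285
Exact value: 3.536458
Error: 0.055827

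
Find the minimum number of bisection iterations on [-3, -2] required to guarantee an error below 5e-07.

We need (b-a)/2^n ≤ 5e-07
(-2 - (-3))/2^n ≤ 5e-07
1/2^n ≤ 5e-07
2^n ≥ 2000000
n ≥ log₂(2000000) = 20.93
n ≥ 21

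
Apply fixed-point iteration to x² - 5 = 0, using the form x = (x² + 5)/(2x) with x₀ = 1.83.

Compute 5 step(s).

Equation: x² - 5 = 0
Fixed-point form: x = (x² + 5)/(2x)
x₀ = 1.83

x_1 = g(1.830000) = 2.281120
x_2 = g(2.281120) = 2.236513
x_3 = g(2.236513) = 2.236068
x_4 = g(2.236068) = 2.236068
x_5 = g(2.236068) = 2.236068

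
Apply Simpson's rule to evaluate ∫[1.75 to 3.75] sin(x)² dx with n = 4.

f(x) = sin(x)²
a = 1.75, b = 3.75, n = 4
h = (b - a)/n = 0.500000

Simpson's rule: (h/3)[f(x₀) + 4f(x₁) + 2f(x₂) + ... + f(xₙ)]

x_0 = 1.7500, f(x_0) = 0.968228, coefficient = 1
x_1 = 2.2500, f(x_1) = 0.605398, coefficient = 4
x_2 = 2.7500, f(x_2) = 0.145665, coefficient = 2
x_3 = 3.2500, f(x_3) = 0.011706, coefficient = 4
x_4 = 3.7500, f(x_4) = 0.326682, coefficient = 1

I ≈ (0.500000/3) × 4.054657 = 0.675776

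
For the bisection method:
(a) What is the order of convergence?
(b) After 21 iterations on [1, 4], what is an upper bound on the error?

(a) Bisection has linear (order 1) convergence; the error is halved each step.

(b) Error bound = (b-a)/2^n = (4 - 1)/2^{21}
    = 3/2^{21}

(a) 1 (linear); (b) error ≤ 1.43e-06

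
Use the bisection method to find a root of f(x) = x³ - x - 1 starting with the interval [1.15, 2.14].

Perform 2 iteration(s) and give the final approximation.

f(x) = x³ - x - 1
Initial interval: [1.15, 2.14]

Iteration 1:
  c_1 = (1.150000 + 2.140000)/2 = 1.645000
  f(c_1) = f(1.645000) = 1.806411
  f(a) × f(c) < 0, new interval: [1.150000, 1.645000]
Iteration 2:
  c_2 = (1.150000 + 1.645000)/2 = 1.397500
  f(c_2) = f(1.397500) = 0.331826
  f(a) × f(c) < 0, new interval: [1.150000, 1.397500]

After 2 iteration(s), the approximation is c_2 = 1.397500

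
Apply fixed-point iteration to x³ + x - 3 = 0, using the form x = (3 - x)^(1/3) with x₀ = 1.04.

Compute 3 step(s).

Equation: x³ + x - 3 = 0
Fixed-point form: x = (3 - x)^(1/3)
x₀ = 1.04

x_1 = g(1.040000) = 1.251465
x_2 = g(1.251465) = 1.204735
x_3 = g(1.204735) = 1.215373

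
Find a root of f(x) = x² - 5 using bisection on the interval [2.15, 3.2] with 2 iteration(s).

f(x) = x² - 5
Initial interval: [2.15, 3.2]

Iteration 1:
  c_1 = (2.150000 + 3.200000)/2 = 2.675000
  f(c_1) = f(2.675000) = 2.155625
  f(a) × f(c) < 0, new interval: [2.150000, 2.675000]
Iteration 2:
  c_2 = (2.150000 + 2.675000)/2 = 2.412500
  f(c_2) = f(2.412500) = 0.820156
  f(a) × f(c) < 0, new interval: [2.150000, 2.412500]

After 2 iteration(s), the approximation is c_2 = 2.412500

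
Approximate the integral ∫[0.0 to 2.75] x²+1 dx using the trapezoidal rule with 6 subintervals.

f(x) = x²+1
a = 0.0, b = 2.75, n = 6
h = (b - a)/n = 0.458333

Trapezoidal rule: (h/2)[f(x₀) + 2f(x₁) + 2f(x₂) + ... + f(xₙ)]

x_0 = 0.0000, f(x_0) = 1.000000, coefficient = 1
x_1 = 0.4583, f(x_1) = 1.210069, coefficient = 2
x_2 = 0.9167, f(x_2) = 1.840278, coefficient = 2
x_3 = 1.3750, f(x_3) = 2.890625, coefficient = 2
x_4 = 1.8333, f(x_4) = 4.361111, coefficient = 2
x_5 = 2.2917, f(x_5) = 6.251736, coefficient = 2
x_6 = 2.7500, f(x_6) = 8.562500, coefficient = 1

I ≈ (0.458333/2) × 42.670139 = 9.778573
Exact value: 9.682292
Error: 0.096282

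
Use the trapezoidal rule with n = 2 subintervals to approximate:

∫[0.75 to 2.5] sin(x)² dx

f(x) = sin(x)²
a = 0.75, b = 2.5, n = 2
h = (b - a)/n = 0.875000

Trapezoidal rule: (h/2)[f(x₀) + 2f(x₁) + 2f(x₂) + ... + f(xₙ)]

x_0 = 0.7500, f(x_0) = 0.464631, coefficient = 1
x_1 = 1.6250, f(x_1) = 0.997065, coefficient = 2
x_2 = 2.5000, f(x_2) = 0.358169, coefficient = 1

I ≈ (0.875000/2) × 2.816930 = 1.232407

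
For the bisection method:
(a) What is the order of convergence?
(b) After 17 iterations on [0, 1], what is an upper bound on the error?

(a) Bisection has linear (order 1) convergence; the error is halved each step.

(b) Error bound = (b-a)/2^n = (1 - 0)/2^{17}
    = 1/2^{17}

(a) 1 (linear); (b) error ≤ 7.63e-06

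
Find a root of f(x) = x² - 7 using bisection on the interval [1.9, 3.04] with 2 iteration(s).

f(x) = x² - 7
Initial interval: [1.9, 3.04]

Iteration 1:
  c_1 = (1.900000 + 3.040000)/2 = 2.470000
  f(c_1) = f(2.470000) = -0.899100
  f(a) × f(c) ≥ 0, new interval: [2.470000, 3.040000]
Iteration 2:
  c_2 = (2.470000 + 3.040000)/2 = 2.755000
  f(c_2) = f(2.755000) = 0.590025
  f(a) × f(c) < 0, new interval: [2.470000, 2.755000]

After 2 iteration(s), the approximation is c_2 = 2.755000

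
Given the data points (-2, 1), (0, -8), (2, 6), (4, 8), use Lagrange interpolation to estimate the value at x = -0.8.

Lagrange interpolation formula:
P(x) = Σ yᵢ × Lᵢ(x)
where Lᵢ(x) = Π_{j≠i} (x - xⱼ)/(xᵢ - xⱼ)

L_0(-0.8) = (-0.8 - 0)/(-2 - 0) × (-0.8 - 2)/(-2 - 2) × (-0.8 - 4)/(-2 - 4) = 0.224000
L_1(-0.8) = (-0.8 - (-2))/(0 - (-2)) × (-0.8 - 2)/(0 - 2) × (-0.8 - 4)/(0 - 4) = 1.008000
L_2(-0.8) = (-0.8 - (-2))/(2 - (-2)) × (-0.8 - 0)/(2 - 0) × (-0.8 - 4)/(2 - 4) = -0.288000
L_3(-0.8) = (-0.8 - (-2))/(4 - (-2)) × (-0.8 - 0)/(4 - 0) × (-0.8 - 2)/(4 - 2) = 0.056000

P(-0.8) = 1×L_0(-0.8) + (-8)×L_1(-0.8) + 6×L_2(-0.8) + 8×L_3(-0.8)
P(-0.8) = -9.120000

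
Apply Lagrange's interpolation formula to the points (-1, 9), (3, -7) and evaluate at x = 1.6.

Lagrange interpolation formula:
P(x) = Σ yᵢ × Lᵢ(x)
where Lᵢ(x) = Π_{j≠i} (x - xⱼ)/(xᵢ - xⱼ)

L_0(1.6) = (1.6 - 3)/(-1 - 3) = 0.350000
L_1(1.6) = (1.6 - (-1))/(3 - (-1)) = 0.650000

P(1.6) = 9×L_0(1.6) + (-7)×L_1(1.6)
P(1.6) = -1.400000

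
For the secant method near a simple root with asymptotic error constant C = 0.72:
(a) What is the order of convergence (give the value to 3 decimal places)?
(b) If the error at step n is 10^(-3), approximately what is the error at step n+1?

(a) Secant method has superlinear convergence with order φ = (1+√5)/2 ≈ 1.618.
    This means |e_{n+1}| ≈ C|e_n|^1.618.

(b) With |e_n| = 10^(-3) and C = 0.72:
    |e_{n+1}| ≈ 0.72 × (10^(-3))^1.618 = 0.72 × 10^(-4.85)

(a) ≈ 1.618 (golden ratio); (b) |e_{n+1}| ≈ 1.007e-05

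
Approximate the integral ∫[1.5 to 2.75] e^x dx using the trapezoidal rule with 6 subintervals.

f(x) = e^x
a = 1.5, b = 2.75, n = 6
h = (b - a)/n = 0.208333

Trapezoidal rule: (h/2)[f(x₀) + 2f(x₁) + 2f(x₂) + ... + f(xₙ)]

x_0 = 1.5000, f(x_0) = 4.481689, coefficient = 1
x_1 = 1.7083, f(x_1) = 5.519754, coefficient = 2
x_2 = 1.9167, f(x_2) = 6.798260, coefficient = 2
x_3 = 2.1250, f(x_3) = 8.372897, coefficient = 2
x_4 = 2.3333, f(x_4) = 10.312259, coefficient = 2
x_5 = 2.5417, f(x_5) = 12.700821, coefficient = 2
x_6 = 2.7500, f(x_6) = 15.642632, coefficient = 1

I ≈ (0.208333/2) × 107.532304 = 11.201282
Exact value: 11.160943
Error: 0.040339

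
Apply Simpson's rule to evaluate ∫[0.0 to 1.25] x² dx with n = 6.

f(x) = x²
a = 0.0, b = 1.25, n = 6
h = (b - a)/n = 0.208333

Simpson's rule: (h/3)[f(x₀) + 4f(x₁) + 2f(x₂) + ... + f(xₙ)]

x_0 = 0.0000, f(x_0) = 0.000000, coefficient = 1
x_1 = 0.2083, f(x_1) = 0.043403, coefficient = 4
x_2 = 0.4167, f(x_2) = 0.173611, coefficient = 2
x_3 = 0.6250, f(x_3) = 0.390625, coefficient = 4
x_4 = 0.8333, f(x_4) = 0.694444, coefficient = 2
x_5 = 1.0417, f(x_5) = 1.085069, coefficient = 4
x_6 = 1.2500, f(x_6) = 1.562500, coefficient = 1

I ≈ (0.208333/3) × 9.375000 = 0.651042
Exact value: 0.651042
Error: 0.000000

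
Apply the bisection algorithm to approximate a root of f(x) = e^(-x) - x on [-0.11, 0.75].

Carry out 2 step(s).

f(x) = e^(-x) - x
Initial interval: [-0.11, 0.75]

Iteration 1:
  c_1 = (-0.110000 + 0.750000)/2 = 0.320000
  f(c_1) = f(0.320000) = 0.406149
  f(a) × f(c) ≥ 0, new interval: [0.320000, 0.750000]
Iteration 2:
  c_2 = (0.320000 + 0.750000)/2 = 0.535000
  f(c_2) = f(0.535000) = 0.050669
  f(a) × f(c) ≥ 0, new interval: [0.535000, 0.750000]

After 2 iteration(s), the approximation is c_2 = 0.535000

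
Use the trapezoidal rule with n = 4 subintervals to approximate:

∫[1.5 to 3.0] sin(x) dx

f(x) = sin(x)
a = 1.5, b = 3.0, n = 4
h = (b - a)/n = 0.375000

Trapezoidal rule: (h/2)[f(x₀) + 2f(x₁) + 2f(x₂) + ... + f(xₙ)]

x_0 = 1.5000, f(x_0) = 0.997495, coefficient = 1
x_1 = 1.8750, f(x_1) = 0.954086, coefficient = 2
x_2 = 2.2500, f(x_2) = 0.778073, coefficient = 2
x_3 = 2.6250, f(x_3) = 0.493920, coefficient = 2
x_4 = 3.0000, f(x_4) = 0.141120, coefficient = 1

I ≈ (0.375000/2) × 5.590774 = 1.048270
Exact value: 1.060730
Error: 0.012460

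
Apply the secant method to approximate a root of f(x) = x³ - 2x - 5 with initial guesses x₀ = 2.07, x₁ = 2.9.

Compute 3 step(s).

f(x) = x³ - 2x - 5
x₀ = 2.07, x₁ = 2.9

Secant formula: x_{n+1} = x_n - f(x_n)(x_n - x_{n-1})/(f(x_n) - f(x_{n-1}))

Iteration 1:
  f(2.070000) = -0.270257
  f(2.900000) = 13.589000
  x_2 = 2.900000 - 13.589000×(2.900000 - 2.070000)/(13.589000 - (-0.270257))
       = 2.086185
Iteration 2:
  f(2.900000) = 13.589000
  f(2.086185) = -0.092942
  x_3 = 2.086185 - (-0.092942)×(2.086185 - 2.900000)/(-0.092942 - 13.589000)
       = 2.091713
Iteration 3:
  f(2.086185) = -0.092942
  f(2.091713) = -0.031627
  x_4 = 2.091713 - (-0.031627)×(2.091713 - 2.086185)/(-0.031627 - (-0.092942))
       = 2.094565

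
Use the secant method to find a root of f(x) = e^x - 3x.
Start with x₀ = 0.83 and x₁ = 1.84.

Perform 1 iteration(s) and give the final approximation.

f(x) = e^x - 3x
x₀ = 0.83, x₁ = 1.84

Secant formula: x_{n+1} = x_n - f(x_n)(x_n - x_{n-1})/(f(x_n) - f(x_{n-1}))

Iteration 1:
  f(0.830000) = -0.196681
  f(1.840000) = 0.776538
  x_2 = 1.840000 - 0.776538×(1.840000 - 0.830000)/(0.776538 - (-0.196681))
       = 1.034114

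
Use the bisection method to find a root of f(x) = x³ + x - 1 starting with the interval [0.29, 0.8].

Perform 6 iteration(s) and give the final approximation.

f(x) = x³ + x - 1
Initial interval: [0.29, 0.8]

Iteration 1:
  c_1 = (0.290000 + 0.800000)/2 = 0.545000
  f(c_1) = f(0.545000) = -0.293121
  f(a) × f(c) ≥ 0, new interval: [0.545000, 0.800000]
Iteration 2:
  c_2 = (0.545000 + 0.800000)/2 = 0.672500
  f(c_2) = f(0.672500) = -0.023358
  f(a) × f(c) ≥ 0, new interval: [0.672500, 0.800000]
Iteration 3:
  c_3 = (0.672500 + 0.800000)/2 = 0.736250
  f(c_3) = f(0.736250) = 0.135345
  f(a) × f(c) < 0, new interval: [0.672500, 0.736250]
Iteration 4:
  c_4 = (0.672500 + 0.736250)/2 = 0.704375
  f(c_4) = f(0.704375) = 0.053847
  f(a) × f(c) < 0, new interval: [0.672500, 0.704375]
Iteration 5:
  c_5 = (0.672500 + 0.704375)/2 = 0.688438
  f(c_5) = f(0.688438) = 0.014720
  f(a) × f(c) < 0, new interval: [0.672500, 0.688438]
Iteration 6:
  c_6 = (0.672500 + 0.688438)/2 = 0.680469
  f(c_6) = f(0.680469) = -0.004449
  f(a) × f(c) ≥ 0, new interval: [0.680469, 0.688438]

After 6 iteration(s), the approximation is c_6 = 0.680469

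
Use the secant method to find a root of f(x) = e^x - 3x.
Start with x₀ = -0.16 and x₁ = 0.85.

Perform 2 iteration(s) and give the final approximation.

f(x) = e^x - 3x
x₀ = -0.16, x₁ = 0.85

Secant formula: x_{n+1} = x_n - f(x_n)(x_n - x_{n-1})/(f(x_n) - f(x_{n-1}))

Iteration 1:
  f(-0.160000) = 1.332144
  f(0.850000) = -0.210353
  x_2 = 0.850000 - (-0.210353)×(0.850000 - (-0.160000))/(-0.210353 - 1.332144)
       = 0.712264
Iteration 2:
  f(0.850000) = -0.210353
  f(0.712264) = -0.098191
  x_3 = 0.712264 - (-0.098191)×(0.712264 - 0.850000)/(-0.098191 - (-0.210353))
       = 0.591686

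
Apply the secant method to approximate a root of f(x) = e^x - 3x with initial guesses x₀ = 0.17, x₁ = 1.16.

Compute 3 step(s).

f(x) = e^x - 3x
x₀ = 0.17, x₁ = 1.16

Secant formula: x_{n+1} = x_n - f(x_n)(x_n - x_{n-1})/(f(x_n) - f(x_{n-1}))

Iteration 1:
  f(0.170000) = 0.675305
  f(1.160000) = -0.290067
  x_2 = 1.160000 - (-0.290067)×(1.160000 - 0.170000)/(-0.290067 - 0.675305)
       = 0.862533
Iteration 2:
  f(1.160000) = -0.290067
  f(0.862533) = -0.218445
  x_3 = 0.862533 - (-0.218445)×(0.862533 - 1.160000)/(-0.218445 - (-0.290067))
       = -0.044734
Iteration 3:
  f(0.862533) = -0.218445
  f(-0.044734) = 1.090454
  x_4 = -0.044734 - 1.090454×(-0.044734 - 0.862533)/(1.090454 - (-0.218445))
       = 0.711117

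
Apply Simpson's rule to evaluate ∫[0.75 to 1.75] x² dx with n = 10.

f(x) = x²
a = 0.75, b = 1.75, n = 10
h = (b - a)/n = 0.100000

Simpson's rule: (h/3)[f(x₀) + 4f(x₁) + 2f(x₂) + ... + f(xₙ)]

x_0 = 0.7500, f(x_0) = 0.562500, coefficient = 1
x_1 = 0.8500, f(x_1) = 0.722500, coefficient = 4
x_2 = 0.9500, f(x_2) = 0.902500, coefficient = 2
x_3 = 1.0500, f(x_3) = 1.102500, coefficient = 4
x_4 = 1.1500, f(x_4) = 1.322500, coefficient = 2
x_5 = 1.2500, f(x_5) = 1.562500, coefficient = 4
x_6 = 1.3500, f(x_6) = 1.822500, coefficient = 2
x_7 = 1.4500, f(x_7) = 2.102500, coefficient = 4
x_8 = 1.5500, f(x_8) = 2.402500, coefficient = 2
x_9 = 1.6500, f(x_9) = 2.722500, coefficient = 4
x_10 = 1.7500, f(x_10) = 3.062500, coefficient = 1

I ≈ (0.100000/3) × 49.375000 = 1.645833
Exact value: 1.645833
Error: 0.000000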